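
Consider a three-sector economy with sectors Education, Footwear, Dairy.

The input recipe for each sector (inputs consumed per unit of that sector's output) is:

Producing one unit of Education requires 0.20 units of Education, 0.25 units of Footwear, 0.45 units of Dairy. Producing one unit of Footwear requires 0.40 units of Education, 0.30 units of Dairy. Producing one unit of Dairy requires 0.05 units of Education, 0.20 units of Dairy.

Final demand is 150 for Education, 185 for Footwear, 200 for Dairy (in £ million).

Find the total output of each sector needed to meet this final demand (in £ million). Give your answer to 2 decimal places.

x_1 = 359.67, x_2 = 274.92, x_3 = 555.41

I − A =
  [   0.80    -0.40    -0.05]
  [  -0.25     1.00     0.00]
  [  -0.45    -0.30     0.80]
Cofactors of I−A, C_ij = (−1)^(i+j)·(minor ij) (rows/columns in the sector order above):
  C_11 = (1.00)(0.80) − (0.00)(-0.30) = 0.8000
  C_12 = −[(-0.25)(0.80) − (0.00)(-0.45)] = 0.2000
  C_13 = (-0.25)(-0.30) − (1.00)(-0.45) = 0.5250
  C_21 = −[(-0.40)(0.80) − (-0.05)(-0.30)] = 0.3350
  C_22 = (0.80)(0.80) − (-0.05)(-0.45) = 0.6175
  C_23 = −[(0.80)(-0.30) − (-0.40)(-0.45)] = 0.4200
  C_31 = (-0.40)(0.00) − (-0.05)(1.00) = 0.0500
  C_32 = −[(0.80)(0.00) − (-0.05)(-0.25)] = 0.0125
  C_33 = (0.80)(1.00) − (-0.40)(-0.25) = 0.7000
det(I−A) = Σ_j (I−A)_1j·C_1j = (0.80)(0.8000) + (-0.40)(0.2000) + (-0.05)(0.5250) = 0.53375
adj(I−A) = Cᵀ =
  [ 0.8000   0.3350   0.0500]
  [ 0.2000   0.6175   0.0125]
  [ 0.5250   0.4200   0.7000]
(I − A)⁻¹ = adj(I−A) / det(I−A) ≈
  [   1.4988     0.6276     0.0937]
  [   0.3747     1.1569     0.0234]
  [   0.9836     0.7869     1.3115]
x = (I − A)⁻¹ d = adj(I−A)·d / det(I−A), with det(I−A) = 0.53375:
  x_1 = (0.8000·150 + 0.3350·185 + 0.0500·200) / 0.53375 = 191.975 / 0.53375 ≈ 359.67
  x_2 = (0.2000·150 + 0.6175·185 + 0.0125·200) / 0.53375 = 146.7375 / 0.53375 ≈ 274.92
  x_3 = (0.5250·150 + 0.4200·185 + 0.7000·200) / 0.53375 = 296.45 / 0.53375 ≈ 555.41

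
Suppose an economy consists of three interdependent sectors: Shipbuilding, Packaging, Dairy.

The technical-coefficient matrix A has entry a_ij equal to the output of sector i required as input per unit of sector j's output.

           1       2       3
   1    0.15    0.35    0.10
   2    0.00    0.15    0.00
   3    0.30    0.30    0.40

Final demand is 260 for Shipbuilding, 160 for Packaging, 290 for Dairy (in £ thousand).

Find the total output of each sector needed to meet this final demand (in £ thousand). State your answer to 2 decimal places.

x_1 = 479.53, x_2 = 188.24, x_3 = 817.22

I − A =
  [   0.85    -0.35    -0.10]
  [   0.00     0.85     0.00]
  [  -0.30    -0.30     0.60]
Cofactors of I−A, C_ij = (−1)^(i+j)·(minor ij) (rows/columns in the sector order above):
  C_11 = (0.85)(0.60) − (0.00)(-0.30) = 0.5100
  C_12 = −[(0.00)(0.60) − (0.00)(-0.30)] = 0.0000
  C_13 = (0.00)(-0.30) − (0.85)(-0.30) = 0.2550
  C_21 = −[(-0.35)(0.60) − (-0.10)(-0.30)] = 0.2400
  C_22 = (0.85)(0.60) − (-0.10)(-0.30) = 0.4800
  C_23 = −[(0.85)(-0.30) − (-0.35)(-0.30)] = 0.3600
  C_31 = (-0.35)(0.00) − (-0.10)(0.85) = 0.0850
  C_32 = −[(0.85)(0.00) − (-0.10)(0.00)] = 0.0000
  C_33 = (0.85)(0.85) − (-0.35)(0.00) = 0.7225
det(I−A) = Σ_j (I−A)_1j·C_1j = (0.85)(0.5100) + (-0.35)(0.0000) + (-0.10)(0.2550) = 0.4080
adj(I−A) = Cᵀ =
  [ 0.5100   0.2400   0.0850]
  [ 0.0000   0.4800   0.0000]
  [ 0.2550   0.3600   0.7225]
(I − A)⁻¹ = adj(I−A) / det(I−A) ≈
  [   1.2500     0.5882     0.2083]
  [   0.0000     1.1765     0.0000]
  [   0.6250     0.8824     1.7708]
x = (I − A)⁻¹ d = adj(I−A)·d / det(I−A), with det(I−A) = 0.4080:
  x_1 = (0.5100·260 + 0.2400·160 + 0.0850·290) / 0.4080 = 195.65 / 0.4080 ≈ 479.53
  x_2 = (0.0000·260 + 0.4800·160 + 0.0000·290) / 0.4080 = 76.80 / 0.4080 ≈ 188.24
  x_3 = (0.2550·260 + 0.3600·160 + 0.7225·290) / 0.4080 = 333.425 / 0.4080 ≈ 817.22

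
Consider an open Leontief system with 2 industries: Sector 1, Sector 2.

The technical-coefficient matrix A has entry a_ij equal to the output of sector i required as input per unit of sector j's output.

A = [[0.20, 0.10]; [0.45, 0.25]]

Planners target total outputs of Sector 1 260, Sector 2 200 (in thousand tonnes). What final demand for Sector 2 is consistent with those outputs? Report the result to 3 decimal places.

I − A =
  [   0.80    -0.10]
  [  -0.45     0.75]
d = (I − A) x:
  d_1 = (+0.80)·260 + (-0.10)·200 = 188.000
  d_2 = (-0.45)·260 + (+0.75)·200 = 33.000

d_2 = 33.000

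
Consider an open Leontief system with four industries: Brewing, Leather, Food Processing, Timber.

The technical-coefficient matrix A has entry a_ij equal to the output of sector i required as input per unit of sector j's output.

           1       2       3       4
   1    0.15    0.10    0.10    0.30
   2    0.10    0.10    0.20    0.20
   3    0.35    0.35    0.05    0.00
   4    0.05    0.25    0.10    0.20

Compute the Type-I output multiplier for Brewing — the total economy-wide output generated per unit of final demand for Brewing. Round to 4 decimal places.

I − A =
  [   0.85    -0.10    -0.10    -0.30]
  [  -0.10     0.90    -0.20    -0.20]
  [  -0.35    -0.35     0.95     0.00]
  [  -0.05    -0.25    -0.10     0.80]
Compute the cofactors C_ij = (−1)^(i+j)·(3×3 minor ij) of I−A; the adjugate is their transpose:
adj(I−A) = Cᵀ =
  [ 0.573500   0.185750   0.127000   0.261500]
  [ 0.148500   0.593250   0.162000   0.204000]
  [ 0.266000   0.287000   0.539500   0.171500]
  [ 0.115500   0.232875   0.126000   0.615750]
det(I−A) = Σ_j (I−A)_1j·C_1j = (0.85)(0.573500) + (-0.10)(0.148500) + (-0.10)(0.266000) + (-0.30)(0.115500) = 0.411375
(I − A)⁻¹ = adj(I−A) / det(I−A) ≈
  [   1.39411     0.45153     0.30872     0.63567]
  [   0.36098     1.44211     0.39380     0.49590]
  [   0.64661     0.69766     1.31146     0.41689]
  [   0.28077     0.56609     0.30629     1.49681]
The output multiplier for sector j is the column-j sum of the Leontief inverse (I − A)⁻¹ = adj(I−A) / det(I−A).
Column 1 of adj(I−A): (0.573500, 0.148500, 0.266000, 0.115500); det(I−A) = 0.411375.
m_1 = (0.573500 + 0.148500 + 0.266000 + 0.115500) / 0.411375 = 1.1035 / 0.411375 ≈ 2.6825.

m_1 = 2.6825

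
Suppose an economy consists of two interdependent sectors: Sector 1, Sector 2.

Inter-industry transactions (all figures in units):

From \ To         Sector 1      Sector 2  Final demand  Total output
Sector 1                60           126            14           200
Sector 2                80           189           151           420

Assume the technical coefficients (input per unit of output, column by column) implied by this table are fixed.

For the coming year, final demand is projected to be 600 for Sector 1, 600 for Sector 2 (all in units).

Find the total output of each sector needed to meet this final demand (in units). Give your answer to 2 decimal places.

x_1 = 1924.53, x_2 = 2490.57

Technical coefficients a_ij = z_ij / X_j:
  a_11 = 60/200 = 0.30, a_21 = 80/200 = 0.40
  a_12 = 126/420 = 0.30, a_22 = 189/420 = 0.45
I − A =
  [   0.70    -0.30]
  [  -0.40     0.55]
det(I−A) = (0.70)(0.55) − (-0.30)(-0.40) = 0.2650
adj(I−A) = [[0.55, 0.30], [0.40, 0.70]]
(I − A)⁻¹ = adj(I−A) / det(I−A) ≈
  [   2.0755     1.1321]
  [   1.5094     2.6415]
x = (I − A)⁻¹ d = adj(I−A)·d / det(I−A), with det(I−A) = 0.2650:
  x_1 = (0.55·600 + 0.30·600) / 0.2650 = 510.00 / 0.2650 ≈ 1924.53
  x_2 = (0.40·600 + 0.70·600) / 0.2650 = 660.00 / 0.2650 ≈ 2490.57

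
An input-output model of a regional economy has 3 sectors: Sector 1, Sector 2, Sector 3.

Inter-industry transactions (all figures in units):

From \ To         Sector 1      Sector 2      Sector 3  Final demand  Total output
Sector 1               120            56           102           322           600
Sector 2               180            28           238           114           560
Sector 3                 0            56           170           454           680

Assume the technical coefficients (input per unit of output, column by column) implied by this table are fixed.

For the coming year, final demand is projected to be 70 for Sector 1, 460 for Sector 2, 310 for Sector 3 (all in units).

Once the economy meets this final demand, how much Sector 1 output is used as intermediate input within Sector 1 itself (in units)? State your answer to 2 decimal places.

z_11 = 55.86

Technical coefficients a_ij = z_ij / X_j:
  a_11 = 120/600 = 0.20, a_21 = 180/600 = 0.30, a_31 = 0/600 = 0.00
  a_12 = 56/560 = 0.10, a_22 = 28/560 = 0.05, a_32 = 56/560 = 0.10
  a_13 = 102/680 = 0.15, a_23 = 238/680 = 0.35, a_33 = 170/680 = 0.25
I − A =
  [   0.80    -0.10    -0.15]
  [  -0.30     0.95    -0.35]
  [   0.00    -0.10     0.75]
Cofactors of I−A, C_ij = (−1)^(i+j)·(minor ij) (rows/columns in the sector order above):
  C_11 = (0.95)(0.75) − (-0.35)(-0.10) = 0.6775
  C_12 = −[(-0.30)(0.75) − (-0.35)(0.00)] = 0.2250
  C_13 = (-0.30)(-0.10) − (0.95)(0.00) = 0.0300
  C_21 = −[(-0.10)(0.75) − (-0.15)(-0.10)] = 0.0900
  C_22 = (0.80)(0.75) − (-0.15)(0.00) = 0.6000
  C_23 = −[(0.80)(-0.10) − (-0.10)(0.00)] = 0.0800
  C_31 = (-0.10)(-0.35) − (-0.15)(0.95) = 0.1775
  C_32 = −[(0.80)(-0.35) − (-0.15)(-0.30)] = 0.3250
  C_33 = (0.80)(0.95) − (-0.10)(-0.30) = 0.7300
det(I−A) = Σ_j (I−A)_1j·C_1j = (0.80)(0.6775) + (-0.10)(0.2250) + (-0.15)(0.0300) = 0.5150
adj(I−A) = Cᵀ =
  [ 0.6775   0.0900   0.1775]
  [ 0.2250   0.6000   0.3250]
  [ 0.0300   0.0800   0.7300]
(I − A)⁻¹ = adj(I−A) / det(I−A) ≈
  [   1.3155     0.1748     0.3447]
  [   0.4369     1.1650     0.6311]
  [   0.0583     0.1553     1.4175]
First solve x = (I − A)⁻¹ d = adj(I−A)·d / det(I−A); in particular x_1 = (0.6775·70 + 0.0900·460 + 0.1775·310) / 0.5150 = 143.85 / 0.5150 ≈ 279.3204.
Intermediate flow from 1 to 1: z_11 = a_11 · x_1 = 0.20 × 143.85 / 0.5150 = 28.77 / 0.5150 ≈ 55.86.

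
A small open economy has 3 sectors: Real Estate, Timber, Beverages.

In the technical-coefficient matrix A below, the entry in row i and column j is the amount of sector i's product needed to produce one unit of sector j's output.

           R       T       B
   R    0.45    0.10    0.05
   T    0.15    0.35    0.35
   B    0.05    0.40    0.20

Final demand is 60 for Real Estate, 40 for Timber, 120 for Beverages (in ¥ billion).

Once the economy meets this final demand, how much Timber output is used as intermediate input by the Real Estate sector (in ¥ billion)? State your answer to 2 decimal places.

I − A =
  [   0.55    -0.10    -0.05]
  [  -0.15     0.65    -0.35]
  [  -0.05    -0.40     0.80]
Cofactors of I−A, C_ij = (−1)^(i+j)·(minor ij) (rows/columns in the sector order above):
  C_11 = (0.65)(0.80) − (-0.35)(-0.40) = 0.3800
  C_12 = −[(-0.15)(0.80) − (-0.35)(-0.05)] = 0.1375
  C_13 = (-0.15)(-0.40) − (0.65)(-0.05) = 0.0925
  C_21 = −[(-0.10)(0.80) − (-0.05)(-0.40)] = 0.1000
  C_22 = (0.55)(0.80) − (-0.05)(-0.05) = 0.4375
  C_23 = −[(0.55)(-0.40) − (-0.10)(-0.05)] = 0.2250
  C_31 = (-0.10)(-0.35) − (-0.05)(0.65) = 0.0675
  C_32 = −[(0.55)(-0.35) − (-0.05)(-0.15)] = 0.2000
  C_33 = (0.55)(0.65) − (-0.10)(-0.15) = 0.3425
det(I−A) = Σ_j (I−A)_1j·C_1j = (0.55)(0.3800) + (-0.10)(0.1375) + (-0.05)(0.0925) = 0.190625
adj(I−A) = Cᵀ =
  [ 0.3800   0.1000   0.0675]
  [ 0.1375   0.4375   0.2000]
  [ 0.0925   0.2250   0.3425]
(I − A)⁻¹ = adj(I−A) / det(I−A) ≈
  [   1.9934     0.5246     0.3541]
  [   0.7213     2.2951     1.0492]
  [   0.4852     1.1803     1.7967]
First solve x = (I − A)⁻¹ d = adj(I−A)·d / det(I−A); in particular x_R = (0.3800·60 + 0.1000·40 + 0.0675·120) / 0.190625 = 34.90 / 0.190625 ≈ 183.0820.
Intermediate flow from T to R: z_TR = a_TR · x_R = 0.15 × 34.90 / 0.190625 = 5.235 / 0.190625 ≈ 27.46.

z_TR = 27.46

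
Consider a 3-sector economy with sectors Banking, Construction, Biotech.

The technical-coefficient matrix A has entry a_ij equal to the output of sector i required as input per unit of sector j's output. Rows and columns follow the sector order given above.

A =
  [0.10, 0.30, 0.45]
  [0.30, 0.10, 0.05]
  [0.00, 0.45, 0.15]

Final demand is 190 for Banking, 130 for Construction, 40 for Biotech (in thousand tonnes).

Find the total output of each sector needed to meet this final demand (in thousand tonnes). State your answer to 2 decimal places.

I − A =
  [   0.90    -0.30    -0.45]
  [  -0.30     0.90    -0.05]
  [   0.00    -0.45     0.85]
Cofactors of I−A, C_ij = (−1)^(i+j)·(minor ij) (rows/columns in the sector order above):
  C_11 = (0.90)(0.85) − (-0.05)(-0.45) = 0.7425
  C_12 = −[(-0.30)(0.85) − (-0.05)(0.00)] = 0.2550
  C_13 = (-0.30)(-0.45) − (0.90)(0.00) = 0.1350
  C_21 = −[(-0.30)(0.85) − (-0.45)(-0.45)] = 0.4575
  C_22 = (0.90)(0.85) − (-0.45)(0.00) = 0.7650
  C_23 = −[(0.90)(-0.45) − (-0.30)(0.00)] = 0.4050
  C_31 = (-0.30)(-0.05) − (-0.45)(0.90) = 0.4200
  C_32 = −[(0.90)(-0.05) − (-0.45)(-0.30)] = 0.1800
  C_33 = (0.90)(0.90) − (-0.30)(-0.30) = 0.7200
det(I−A) = Σ_j (I−A)_1j·C_1j = (0.90)(0.7425) + (-0.30)(0.2550) + (-0.45)(0.1350) = 0.5310
adj(I−A) = Cᵀ =
  [ 0.7425   0.4575   0.4200]
  [ 0.2550   0.7650   0.1800]
  [ 0.1350   0.4050   0.7200]
(I − A)⁻¹ = adj(I−A) / det(I−A) ≈
  [   1.3983     0.8616     0.7910]
  [   0.4802     1.4407     0.3390]
  [   0.2542     0.7627     1.3559]
x = (I − A)⁻¹ d = adj(I−A)·d / det(I−A), with det(I−A) = 0.5310:
  x_1 = (0.7425·190 + 0.4575·130 + 0.4200·40) / 0.5310 = 217.35 / 0.5310 ≈ 409.32
  x_2 = (0.2550·190 + 0.7650·130 + 0.1800·40) / 0.5310 = 155.10 / 0.5310 ≈ 292.09
  x_3 = (0.1350·190 + 0.4050·130 + 0.7200·40) / 0.5310 = 107.10 / 0.5310 ≈ 201.69

x_1 = 409.32, x_2 = 292.09, x_3 = 201.69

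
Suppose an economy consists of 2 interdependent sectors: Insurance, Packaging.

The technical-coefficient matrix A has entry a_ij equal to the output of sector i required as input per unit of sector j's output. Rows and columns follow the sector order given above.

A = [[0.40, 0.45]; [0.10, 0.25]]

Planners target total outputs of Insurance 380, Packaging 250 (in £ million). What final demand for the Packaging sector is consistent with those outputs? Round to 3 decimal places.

I − A =
  [   0.60    -0.45]
  [  -0.10     0.75]
d = (I − A) x:
  d_I = (+0.60)·380 + (-0.45)·250 = 115.500
  d_P = (-0.10)·380 + (+0.75)·250 = 149.500

d_P = 149.500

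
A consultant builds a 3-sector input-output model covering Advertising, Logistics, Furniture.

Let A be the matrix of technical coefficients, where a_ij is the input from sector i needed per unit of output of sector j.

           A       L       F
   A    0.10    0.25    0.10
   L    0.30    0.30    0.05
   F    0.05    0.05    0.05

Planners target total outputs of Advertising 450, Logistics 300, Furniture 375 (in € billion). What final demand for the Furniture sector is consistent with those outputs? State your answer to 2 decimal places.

d_F = 318.75

I − A =
  [   0.90    -0.25    -0.10]
  [  -0.30     0.70    -0.05]
  [  -0.05    -0.05     0.95]
d = (I − A) x:
  d_A = (+0.90)·450 + (-0.25)·300 + (-0.10)·375 = 292.50
  d_L = (-0.30)·450 + (+0.70)·300 + (-0.05)·375 = 56.25
  d_F = (-0.05)·450 + (-0.05)·300 + (+0.95)·375 = 318.75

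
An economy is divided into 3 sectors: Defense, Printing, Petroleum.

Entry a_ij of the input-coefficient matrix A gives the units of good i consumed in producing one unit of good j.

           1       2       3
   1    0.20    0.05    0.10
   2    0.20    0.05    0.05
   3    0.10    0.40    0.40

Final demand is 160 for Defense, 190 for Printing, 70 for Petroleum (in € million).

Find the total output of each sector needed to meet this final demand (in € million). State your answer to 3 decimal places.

I − A =
  [   0.80    -0.05    -0.10]
  [  -0.20     0.95    -0.05]
  [  -0.10    -0.40     0.60]
Cofactors of I−A, C_ij = (−1)^(i+j)·(minor ij) (rows/columns in the sector order above):
  C_11 = (0.95)(0.60) − (-0.05)(-0.40) = 0.5500
  C_12 = −[(-0.20)(0.60) − (-0.05)(-0.10)] = 0.1250
  C_13 = (-0.20)(-0.40) − (0.95)(-0.10) = 0.1750
  C_21 = −[(-0.05)(0.60) − (-0.10)(-0.40)] = 0.0700
  C_22 = (0.80)(0.60) − (-0.10)(-0.10) = 0.4700
  C_23 = −[(0.80)(-0.40) − (-0.05)(-0.10)] = 0.3250
  C_31 = (-0.05)(-0.05) − (-0.10)(0.95) = 0.0975
  C_32 = −[(0.80)(-0.05) − (-0.10)(-0.20)] = 0.0600
  C_33 = (0.80)(0.95) − (-0.05)(-0.20) = 0.7500
det(I−A) = Σ_j (I−A)_1j·C_1j = (0.80)(0.5500) + (-0.05)(0.1250) + (-0.10)(0.1750) = 0.41625
adj(I−A) = Cᵀ =
  [ 0.5500   0.0700   0.0975]
  [ 0.1250   0.4700   0.0600]
  [ 0.1750   0.3250   0.7500]
(I − A)⁻¹ = adj(I−A) / det(I−A) ≈
  [   1.3213     0.1682     0.2342]
  [   0.3003     1.1291     0.1441]
  [   0.4204     0.7808     1.8018]
x = (I − A)⁻¹ d = adj(I−A)·d / det(I−A), with det(I−A) = 0.41625:
  x_1 = (0.5500·160 + 0.0700·190 + 0.0975·70) / 0.41625 = 108.125 / 0.41625 ≈ 259.760
  x_2 = (0.1250·160 + 0.4700·190 + 0.0600·70) / 0.41625 = 113.50 / 0.41625 ≈ 272.673
  x_3 = (0.1750·160 + 0.3250·190 + 0.7500·70) / 0.41625 = 142.25 / 0.41625 ≈ 341.742

x_1 = 259.760, x_2 = 272.673, x_3 = 341.742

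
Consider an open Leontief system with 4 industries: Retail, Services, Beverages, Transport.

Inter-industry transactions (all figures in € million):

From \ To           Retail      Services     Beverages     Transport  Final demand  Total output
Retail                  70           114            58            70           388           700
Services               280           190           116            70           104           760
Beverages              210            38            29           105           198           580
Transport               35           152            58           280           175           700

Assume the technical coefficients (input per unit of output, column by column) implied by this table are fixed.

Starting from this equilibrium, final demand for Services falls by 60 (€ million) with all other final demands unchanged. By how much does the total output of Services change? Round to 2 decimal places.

Technical coefficients a_ij = z_ij / X_j:
  a_11 = 70/700 = 0.10, a_21 = 280/700 = 0.40, a_31 = 210/700 = 0.30, a_41 = 35/700 = 0.05
  a_12 = 114/760 = 0.15, a_22 = 190/760 = 0.25, a_32 = 38/760 = 0.05, a_42 = 152/760 = 0.20
  a_13 = 58/580 = 0.10, a_23 = 116/580 = 0.20, a_33 = 29/580 = 0.05, a_43 = 58/580 = 0.10
  a_14 = 70/700 = 0.10, a_24 = 70/700 = 0.10, a_34 = 105/700 = 0.15, a_44 = 280/700 = 0.40
I − A =
  [   0.90    -0.15    -0.10    -0.10]
  [  -0.40     0.75    -0.20    -0.10]
  [  -0.30    -0.05     0.95    -0.15]
  [  -0.05    -0.20    -0.10     0.60]
Compute the cofactors C_ij = (−1)^(i+j)·(3×3 minor ij) of I−A; the adjugate is their transpose:
adj(I−A) = Cᵀ =
  [ 0.384750   0.108750   0.074000   0.100750]
  [ 0.267250   0.473000   0.144500   0.159500]
  [ 0.158875   0.087875   0.338500   0.125750]
  [ 0.147625   0.181375   0.110750   0.541750]
det(I−A) = Σ_j (I−A)_1j·C_1j = (0.90)(0.384750) + (-0.15)(0.267250) + (-0.10)(0.158875) + (-0.10)(0.147625) = 0.2755375
(I − A)⁻¹ = adj(I−A) / det(I−A) ≈
  [   1.3964     0.3947     0.2686     0.3656]
  [   0.9699     1.7166     0.5244     0.5789]
  [   0.5766     0.3189     1.2285     0.4564]
  [   0.5358     0.6583     0.4019     1.9662]
Δx = (I − A)⁻¹ Δd with Δd having -60 in the Services component and 0 elsewhere.
So Δx_2 = L_22 · (-60), where L_22 = adj(I−A)_22 / det(I−A) = 0.473000 / 0.2755375.
Δx_2 = 0.473000 × (-60) / 0.2755375 = -28.38 / 0.2755375 ≈ -103.00.

Δx_2 = -103.00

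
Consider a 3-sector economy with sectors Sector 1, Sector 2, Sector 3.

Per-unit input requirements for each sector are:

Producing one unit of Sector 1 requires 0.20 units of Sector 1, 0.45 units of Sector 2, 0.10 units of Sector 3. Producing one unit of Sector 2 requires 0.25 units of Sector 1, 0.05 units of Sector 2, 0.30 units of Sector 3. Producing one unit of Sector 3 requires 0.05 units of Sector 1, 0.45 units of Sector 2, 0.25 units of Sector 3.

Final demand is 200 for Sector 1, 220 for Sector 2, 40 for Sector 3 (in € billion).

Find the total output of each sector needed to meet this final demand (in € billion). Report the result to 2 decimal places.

x_1 = 469.04, x_2 = 627.54, x_3 = 366.89

I − A =
  [   0.80    -0.25    -0.05]
  [  -0.45     0.95    -0.45]
  [  -0.10    -0.30     0.75]
Cofactors of I−A, C_ij = (−1)^(i+j)·(minor ij) (rows/columns in the sector order above):
  C_11 = (0.95)(0.75) − (-0.45)(-0.30) = 0.5775
  C_12 = −[(-0.45)(0.75) − (-0.45)(-0.10)] = 0.3825
  C_13 = (-0.45)(-0.30) − (0.95)(-0.10) = 0.2300
  C_21 = −[(-0.25)(0.75) − (-0.05)(-0.30)] = 0.2025
  C_22 = (0.80)(0.75) − (-0.05)(-0.10) = 0.5950
  C_23 = −[(0.80)(-0.30) − (-0.25)(-0.10)] = 0.2650
  C_31 = (-0.25)(-0.45) − (-0.05)(0.95) = 0.1600
  C_32 = −[(0.80)(-0.45) − (-0.05)(-0.45)] = 0.3825
  C_33 = (0.80)(0.95) − (-0.25)(-0.45) = 0.6475
det(I−A) = Σ_j (I−A)_1j·C_1j = (0.80)(0.5775) + (-0.25)(0.3825) + (-0.05)(0.2300) = 0.354875
adj(I−A) = Cᵀ =
  [ 0.5775   0.2025   0.1600]
  [ 0.3825   0.5950   0.3825]
  [ 0.2300   0.2650   0.6475]
(I − A)⁻¹ = adj(I−A) / det(I−A) ≈
  [   1.6273     0.5706     0.4509]
  [   1.0778     1.6766     1.0778]
  [   0.6481     0.7467     1.8246]
x = (I − A)⁻¹ d = adj(I−A)·d / det(I−A), with det(I−A) = 0.354875:
  x_1 = (0.5775·200 + 0.2025·220 + 0.1600·40) / 0.354875 = 166.45 / 0.354875 ≈ 469.04
  x_2 = (0.3825·200 + 0.5950·220 + 0.3825·40) / 0.354875 = 222.70 / 0.354875 ≈ 627.54
  x_3 = (0.2300·200 + 0.2650·220 + 0.6475·40) / 0.354875 = 130.20 / 0.354875 ≈ 366.89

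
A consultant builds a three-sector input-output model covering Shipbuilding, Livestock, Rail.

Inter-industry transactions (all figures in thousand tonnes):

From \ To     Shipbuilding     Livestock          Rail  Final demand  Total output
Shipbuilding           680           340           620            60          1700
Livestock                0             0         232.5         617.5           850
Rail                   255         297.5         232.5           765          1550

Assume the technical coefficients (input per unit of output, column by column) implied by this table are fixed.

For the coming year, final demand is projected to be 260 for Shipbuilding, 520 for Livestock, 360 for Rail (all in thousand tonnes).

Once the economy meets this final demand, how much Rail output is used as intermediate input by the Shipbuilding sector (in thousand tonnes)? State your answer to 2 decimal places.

z_31 = 228.04

Technical coefficients a_ij = z_ij / X_j:
  a_11 = 680/1700 = 0.40, a_21 = 0/1700 = 0.00, a_31 = 255/1700 = 0.15
  a_12 = 340/850 = 0.40, a_22 = 0/850 = 0.00, a_32 = 297.5/850 = 0.35
  a_13 = 620/1550 = 0.40, a_23 = 232.5/1550 = 0.15, a_33 = 232.5/1550 = 0.15
I − A =
  [   0.60    -0.40    -0.40]
  [   0.00     1.00    -0.15]
  [  -0.15    -0.35     0.85]
Cofactors of I−A, C_ij = (−1)^(i+j)·(minor ij) (rows/columns in the sector order above):
  C_11 = (1.00)(0.85) − (-0.15)(-0.35) = 0.7975
  C_12 = −[(0.00)(0.85) − (-0.15)(-0.15)] = 0.0225
  C_13 = (0.00)(-0.35) − (1.00)(-0.15) = 0.1500
  C_21 = −[(-0.40)(0.85) − (-0.40)(-0.35)] = 0.4800
  C_22 = (0.60)(0.85) − (-0.40)(-0.15) = 0.4500
  C_23 = −[(0.60)(-0.35) − (-0.40)(-0.15)] = 0.2700
  C_31 = (-0.40)(-0.15) − (-0.40)(1.00) = 0.4600
  C_32 = −[(0.60)(-0.15) − (-0.40)(0.00)] = 0.0900
  C_33 = (0.60)(1.00) − (-0.40)(0.00) = 0.6000
det(I−A) = Σ_j (I−A)_1j·C_1j = (0.60)(0.7975) + (-0.40)(0.0225) + (-0.40)(0.1500) = 0.4095
adj(I−A) = Cᵀ =
  [ 0.7975   0.4800   0.4600]
  [ 0.0225   0.4500   0.0900]
  [ 0.1500   0.2700   0.6000]
(I − A)⁻¹ = adj(I−A) / det(I−A) ≈
  [   1.9475     1.1722     1.1233]
  [   0.0549     1.0989     0.2198]
  [   0.3663     0.6593     1.4652]
First solve x = (I − A)⁻¹ d = adj(I−A)·d / det(I−A); in particular x_1 = (0.7975·260 + 0.4800·520 + 0.4600·360) / 0.4095 = 622.55 / 0.4095 ≈ 1520.2686.
Intermediate flow from 3 to 1: z_31 = a_31 · x_1 = 0.15 × 622.55 / 0.4095 = 93.3825 / 0.4095 ≈ 228.04.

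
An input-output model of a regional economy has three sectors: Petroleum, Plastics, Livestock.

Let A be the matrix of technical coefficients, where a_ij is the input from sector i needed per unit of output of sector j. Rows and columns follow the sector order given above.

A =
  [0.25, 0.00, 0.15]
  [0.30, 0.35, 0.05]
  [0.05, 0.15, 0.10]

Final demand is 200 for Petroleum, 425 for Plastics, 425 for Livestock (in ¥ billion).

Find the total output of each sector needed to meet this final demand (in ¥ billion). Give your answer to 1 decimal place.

x_1 = 395.0, x_2 = 885.5, x_3 = 641.8

I − A =
  [   0.75     0.00    -0.15]
  [  -0.30     0.65    -0.05]
  [  -0.05    -0.15     0.90]
Cofactors of I−A, C_ij = (−1)^(i+j)·(minor ij) (rows/columns in the sector order above):
  C_11 = (0.65)(0.90) − (-0.05)(-0.15) = 0.5775
  C_12 = −[(-0.30)(0.90) − (-0.05)(-0.05)] = 0.2725
  C_13 = (-0.30)(-0.15) − (0.65)(-0.05) = 0.0775
  C_21 = −[(0.00)(0.90) − (-0.15)(-0.15)] = 0.0225
  C_22 = (0.75)(0.90) − (-0.15)(-0.05) = 0.6675
  C_23 = −[(0.75)(-0.15) − (0.00)(-0.05)] = 0.1125
  C_31 = (0.00)(-0.05) − (-0.15)(0.65) = 0.0975
  C_32 = −[(0.75)(-0.05) − (-0.15)(-0.30)] = 0.0825
  C_33 = (0.75)(0.65) − (0.00)(-0.30) = 0.4875
det(I−A) = Σ_j (I−A)_1j·C_1j = (0.75)(0.5775) + (0.00)(0.2725) + (-0.15)(0.0775) = 0.4215
adj(I−A) = Cᵀ =
  [ 0.5775   0.0225   0.0975]
  [ 0.2725   0.6675   0.0825]
  [ 0.0775   0.1125   0.4875]
(I − A)⁻¹ = adj(I−A) / det(I−A) ≈
  [   1.3701     0.0534     0.2313]
  [   0.6465     1.5836     0.1957]
  [   0.1839     0.2669     1.1566]
x = (I − A)⁻¹ d = adj(I−A)·d / det(I−A), with det(I−A) = 0.4215:
  x_1 = (0.5775·200 + 0.0225·425 + 0.0975·425) / 0.4215 = 166.50 / 0.4215 ≈ 395.0
  x_2 = (0.2725·200 + 0.6675·425 + 0.0825·425) / 0.4215 = 373.25 / 0.4215 ≈ 885.5
  x_3 = (0.0775·200 + 0.1125·425 + 0.4875·425) / 0.4215 = 270.50 / 0.4215 ≈ 641.8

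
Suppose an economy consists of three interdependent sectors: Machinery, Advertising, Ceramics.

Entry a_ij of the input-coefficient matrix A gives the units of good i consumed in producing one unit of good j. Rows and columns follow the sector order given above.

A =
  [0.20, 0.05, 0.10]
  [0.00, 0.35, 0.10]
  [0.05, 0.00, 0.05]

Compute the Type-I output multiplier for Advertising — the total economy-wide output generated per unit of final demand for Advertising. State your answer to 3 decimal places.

m_2 = 1.641

I − A =
  [   0.80    -0.05    -0.10]
  [   0.00     0.65    -0.10]
  [  -0.05     0.00     0.95]
Cofactors of I−A, C_ij = (−1)^(i+j)·(minor ij) (rows/columns in the sector order above):
  C_11 = (0.65)(0.95) − (-0.10)(0.00) = 0.6175
  C_12 = −[(0.00)(0.95) − (-0.10)(-0.05)] = 0.0050
  C_13 = (0.00)(0.00) − (0.65)(-0.05) = 0.0325
  C_21 = −[(-0.05)(0.95) − (-0.10)(0.00)] = 0.0475
  C_22 = (0.80)(0.95) − (-0.10)(-0.05) = 0.7550
  C_23 = −[(0.80)(0.00) − (-0.05)(-0.05)] = 0.0025
  C_31 = (-0.05)(-0.10) − (-0.10)(0.65) = 0.0700
  C_32 = −[(0.80)(-0.10) − (-0.10)(0.00)] = 0.0800
  C_33 = (0.80)(0.65) − (-0.05)(0.00) = 0.5200
det(I−A) = Σ_j (I−A)_1j·C_1j = (0.80)(0.6175) + (-0.05)(0.0050) + (-0.10)(0.0325) = 0.4905
adj(I−A) = Cᵀ =
  [ 0.6175   0.0475   0.0700]
  [ 0.0050   0.7550   0.0800]
  [ 0.0325   0.0025   0.5200]
(I − A)⁻¹ = adj(I−A) / det(I−A) ≈
  [   1.2589     0.0968     0.1427]
  [   0.0102     1.5392     0.1631]
  [   0.0663     0.0051     1.0601]
The output multiplier for sector j is the column-j sum of the Leontief inverse (I − A)⁻¹ = adj(I−A) / det(I−A).
Column 2 of adj(I−A): (0.0475, 0.7550, 0.0025); det(I−A) = 0.4905.
m_2 = (0.0475 + 0.7550 + 0.0025) / 0.4905 = 0.805 / 0.4905 ≈ 1.641.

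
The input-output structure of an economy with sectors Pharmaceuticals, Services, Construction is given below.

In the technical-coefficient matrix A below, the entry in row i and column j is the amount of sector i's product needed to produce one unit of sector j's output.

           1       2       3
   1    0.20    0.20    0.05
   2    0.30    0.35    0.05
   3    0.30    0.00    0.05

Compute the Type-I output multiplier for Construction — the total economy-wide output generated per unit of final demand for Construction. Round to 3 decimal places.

m_3 = 1.314

I − A =
  [   0.80    -0.20    -0.05]
  [  -0.30     0.65    -0.05]
  [  -0.30     0.00     0.95]
Cofactors of I−A, C_ij = (−1)^(i+j)·(minor ij) (rows/columns in the sector order above):
  C_11 = (0.65)(0.95) − (-0.05)(0.00) = 0.6175
  C_12 = −[(-0.30)(0.95) − (-0.05)(-0.30)] = 0.3000
  C_13 = (-0.30)(0.00) − (0.65)(-0.30) = 0.1950
  C_21 = −[(-0.20)(0.95) − (-0.05)(0.00)] = 0.1900
  C_22 = (0.80)(0.95) − (-0.05)(-0.30) = 0.7450
  C_23 = −[(0.80)(0.00) − (-0.20)(-0.30)] = 0.0600
  C_31 = (-0.20)(-0.05) − (-0.05)(0.65) = 0.0425
  C_32 = −[(0.80)(-0.05) − (-0.05)(-0.30)] = 0.0550
  C_33 = (0.80)(0.65) − (-0.20)(-0.30) = 0.4600
det(I−A) = Σ_j (I−A)_1j·C_1j = (0.80)(0.6175) + (-0.20)(0.3000) + (-0.05)(0.1950) = 0.42425
adj(I−A) = Cᵀ =
  [ 0.6175   0.1900   0.0425]
  [ 0.3000   0.7450   0.0550]
  [ 0.1950   0.0600   0.4600]
(I − A)⁻¹ = adj(I−A) / det(I−A) ≈
  [   1.4555     0.4478     0.1002]
  [   0.7071     1.7560     0.1296]
  [   0.4596     0.1414     1.0843]
The output multiplier for sector j is the column-j sum of the Leontief inverse (I − A)⁻¹ = adj(I−A) / det(I−A).
Column 3 of adj(I−A): (0.0425, 0.0550, 0.4600); det(I−A) = 0.42425.
m_3 = (0.0425 + 0.0550 + 0.4600) / 0.42425 = 0.5575 / 0.42425 ≈ 1.314.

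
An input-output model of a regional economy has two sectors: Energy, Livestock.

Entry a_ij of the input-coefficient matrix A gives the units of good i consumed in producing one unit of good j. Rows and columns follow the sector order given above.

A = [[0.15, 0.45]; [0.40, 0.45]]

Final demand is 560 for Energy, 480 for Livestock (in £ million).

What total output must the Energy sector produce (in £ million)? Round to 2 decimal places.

I − A =
  [   0.85    -0.45]
  [  -0.40     0.55]
det(I−A) = (0.85)(0.55) − (-0.45)(-0.40) = 0.2875
adj(I−A) = [[0.55, 0.45], [0.40, 0.85]]
(I − A)⁻¹ = adj(I−A) / det(I−A) ≈
  [   1.9130     1.5652]
  [   1.3913     2.9565]
x = (I − A)⁻¹ d = adj(I−A)·d / det(I−A), with det(I−A) = 0.2875:
  x_1 = (0.55·560 + 0.45·480) / 0.2875 = 524.00 / 0.2875 ≈ 1822.61
  x_2 = (0.40·560 + 0.85·480) / 0.2875 = 632.00 / 0.2875 ≈ 2198.26

x_1 = 1822.61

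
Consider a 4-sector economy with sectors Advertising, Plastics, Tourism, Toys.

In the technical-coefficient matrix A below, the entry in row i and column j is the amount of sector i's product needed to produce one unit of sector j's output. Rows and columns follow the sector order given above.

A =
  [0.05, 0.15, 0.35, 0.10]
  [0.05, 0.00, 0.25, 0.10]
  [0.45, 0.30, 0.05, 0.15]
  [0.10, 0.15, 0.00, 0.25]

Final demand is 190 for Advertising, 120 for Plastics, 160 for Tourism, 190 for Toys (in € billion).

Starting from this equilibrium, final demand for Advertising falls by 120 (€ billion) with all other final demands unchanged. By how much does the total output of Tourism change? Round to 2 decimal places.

Δx_3 = -96.94

I − A =
  [   0.95    -0.15    -0.35    -0.10]
  [  -0.05     1.00    -0.25    -0.10]
  [  -0.45    -0.30     0.95    -0.15]
  [  -0.10    -0.15     0.00     0.75]
Compute the cofactors C_ij = (−1)^(i+j)·(3×3 minor ij) of I−A; the adjugate is their transpose:
adj(I−A) = Cᵀ =
  [ 0.636375   0.207750   0.289125   0.170375]
  [ 0.133250   0.544000   0.192250   0.128750]
  [ 0.361125   0.291750   0.680375   0.223125]
  [ 0.111500   0.136500   0.077000   0.644500]
det(I−A) = Σ_j (I−A)_1j·C_1j = (0.95)(0.636375) + (-0.15)(0.133250) + (-0.35)(0.361125) + (-0.10)(0.111500) = 0.447025
(I − A)⁻¹ = adj(I−A) / det(I−A) ≈
  [   1.4236     0.4647     0.6468     0.3811]
  [   0.2981     1.2169     0.4301     0.2880]
  [   0.8078     0.6526     1.5220     0.4991]
  [   0.2494     0.3054     0.1722     1.4418]
Δx = (I − A)⁻¹ Δd with Δd having -120 in the Advertising component and 0 elsewhere.
So Δx_3 = L_31 · (-120), where L_31 = adj(I−A)_31 / det(I−A) = 0.361125 / 0.447025.
Δx_3 = 0.361125 × (-120) / 0.447025 = -43.335 / 0.447025 ≈ -96.94.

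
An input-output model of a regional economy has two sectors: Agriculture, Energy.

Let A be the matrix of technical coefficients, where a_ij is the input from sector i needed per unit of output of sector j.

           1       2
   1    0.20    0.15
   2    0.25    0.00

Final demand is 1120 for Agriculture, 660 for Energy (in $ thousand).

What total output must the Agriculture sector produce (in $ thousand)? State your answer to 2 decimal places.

I − A =
  [   0.80    -0.15]
  [  -0.25     1.00]
det(I−A) = (0.80)(1.00) − (-0.15)(-0.25) = 0.7625
adj(I−A) = [[1.00, 0.15], [0.25, 0.80]]
(I − A)⁻¹ = adj(I−A) / det(I−A) ≈
  [   1.3115     0.1967]
  [   0.3279     1.0492]
x = (I − A)⁻¹ d = adj(I−A)·d / det(I−A), with det(I−A) = 0.7625:
  x_1 = (1.00·1120 + 0.15·660) / 0.7625 = 1219.00 / 0.7625 ≈ 1598.69
  x_2 = (0.25·1120 + 0.80·660) / 0.7625 = 808.00 / 0.7625 ≈ 1059.67

x_1 = 1598.69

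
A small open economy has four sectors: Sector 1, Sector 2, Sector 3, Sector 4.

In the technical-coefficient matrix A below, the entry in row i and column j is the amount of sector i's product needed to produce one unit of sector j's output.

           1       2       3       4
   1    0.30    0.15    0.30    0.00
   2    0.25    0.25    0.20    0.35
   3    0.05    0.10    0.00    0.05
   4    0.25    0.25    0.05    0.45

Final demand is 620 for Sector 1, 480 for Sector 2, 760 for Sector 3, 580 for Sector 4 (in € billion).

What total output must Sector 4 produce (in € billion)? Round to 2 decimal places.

I − A =
  [   0.70    -0.15    -0.30     0.00]
  [  -0.25     0.75    -0.20    -0.35]
  [  -0.05    -0.10     1.00    -0.05]
  [  -0.25    -0.25    -0.05     0.55]
Compute the cofactors C_ij = (−1)^(i+j)·(3×3 minor ij) of I−A; the adjugate is their transpose:
adj(I−A) = Cᵀ =
  [ 0.307875   0.102375   0.116625   0.075750]
  [ 0.233250   0.371250   0.156750   0.250500]
  [ 0.051250   0.053250   0.193750   0.051500]
  [ 0.250625   0.220125   0.141875   0.453250]
det(I−A) = Σ_j (I−A)_1j·C_1j = (0.70)(0.307875) + (-0.15)(0.233250) + (-0.30)(0.051250) + (0.00)(0.250625) = 0.16515
(I − A)⁻¹ = adj(I−A) / det(I−A) ≈
  [   1.8642     0.6199     0.7062     0.4587]
  [   1.4124     2.2480     0.9491     1.5168]
  [   0.3103     0.3224     1.1732     0.3118]
  [   1.5176     1.3329     0.8591     2.7445]
x = (I − A)⁻¹ d = adj(I−A)·d / det(I−A), with det(I−A) = 0.16515:
  x_1 = (0.307875·620 + 0.102375·480 + 0.116625·760 + 0.075750·580) / 0.16515 = 372.5925 / 0.16515 ≈ 2256.09
  x_2 = (0.233250·620 + 0.371250·480 + 0.156750·760 + 0.250500·580) / 0.16515 = 587.235 / 0.16515 ≈ 3555.77
  x_3 = (0.051250·620 + 0.053250·480 + 0.193750·760 + 0.051500·580) / 0.16515 = 234.455 / 0.16515 ≈ 1419.65
  x_4 = (0.250625·620 + 0.220125·480 + 0.141875·760 + 0.453250·580) / 0.16515 = 631.7575 / 0.16515 ≈ 3825.36

x_4 = 3825.36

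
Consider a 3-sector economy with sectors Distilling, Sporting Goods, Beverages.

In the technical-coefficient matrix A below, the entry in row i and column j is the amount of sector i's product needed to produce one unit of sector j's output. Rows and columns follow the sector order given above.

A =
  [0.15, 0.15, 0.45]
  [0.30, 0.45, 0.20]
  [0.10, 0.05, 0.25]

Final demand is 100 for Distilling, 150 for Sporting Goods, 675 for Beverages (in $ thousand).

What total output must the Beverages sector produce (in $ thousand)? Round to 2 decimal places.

I − A =
  [   0.85    -0.15    -0.45]
  [  -0.30     0.55    -0.20]
  [  -0.10    -0.05     0.75]
Cofactors of I−A, C_ij = (−1)^(i+j)·(minor ij) (rows/columns in the sector order above):
  C_11 = (0.55)(0.75) − (-0.20)(-0.05) = 0.4025
  C_12 = −[(-0.30)(0.75) − (-0.20)(-0.10)] = 0.2450
  C_13 = (-0.30)(-0.05) − (0.55)(-0.10) = 0.0700
  C_21 = −[(-0.15)(0.75) − (-0.45)(-0.05)] = 0.1350
  C_22 = (0.85)(0.75) − (-0.45)(-0.10) = 0.5925
  C_23 = −[(0.85)(-0.05) − (-0.15)(-0.10)] = 0.0575
  C_31 = (-0.15)(-0.20) − (-0.45)(0.55) = 0.2775
  C_32 = −[(0.85)(-0.20) − (-0.45)(-0.30)] = 0.3050
  C_33 = (0.85)(0.55) − (-0.15)(-0.30) = 0.4225
det(I−A) = Σ_j (I−A)_1j·C_1j = (0.85)(0.4025) + (-0.15)(0.2450) + (-0.45)(0.0700) = 0.273875
adj(I−A) = Cᵀ =
  [ 0.4025   0.1350   0.2775]
  [ 0.2450   0.5925   0.3050]
  [ 0.0700   0.0575   0.4225]
(I − A)⁻¹ = adj(I−A) / det(I−A) ≈
  [   1.4696     0.4929     1.0132]
  [   0.8946     2.1634     1.1136]
  [   0.2556     0.2099     1.5427]
x = (I − A)⁻¹ d = adj(I−A)·d / det(I−A), with det(I−A) = 0.273875:
  x_D = (0.4025·100 + 0.1350·150 + 0.2775·675) / 0.273875 = 247.8125 / 0.273875 ≈ 904.84
  x_S = (0.2450·100 + 0.5925·150 + 0.3050·675) / 0.273875 = 319.25 / 0.273875 ≈ 1165.68
  x_B = (0.0700·100 + 0.0575·150 + 0.4225·675) / 0.273875 = 300.8125 / 0.273875 ≈ 1098.36

x_B = 1098.36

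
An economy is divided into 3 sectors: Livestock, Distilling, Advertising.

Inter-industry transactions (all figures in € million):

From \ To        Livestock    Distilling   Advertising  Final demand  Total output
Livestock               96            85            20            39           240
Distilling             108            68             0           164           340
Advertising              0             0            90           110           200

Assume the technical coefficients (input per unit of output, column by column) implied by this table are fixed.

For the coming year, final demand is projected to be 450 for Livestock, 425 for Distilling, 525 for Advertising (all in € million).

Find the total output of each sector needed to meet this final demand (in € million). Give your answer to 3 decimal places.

Technical coefficients a_ij = z_ij / X_j:
  a_LL = 96/240 = 0.40, a_DL = 108/240 = 0.45, a_AL = 0/240 = 0.00
  a_LD = 85/340 = 0.25, a_DD = 68/340 = 0.20, a_AD = 0/340 = 0.00
  a_LA = 20/200 = 0.10, a_DA = 0/200 = 0.00, a_AA = 90/200 = 0.45
I − A =
  [   0.60    -0.25    -0.10]
  [  -0.45     0.80     0.00]
  [   0.00     0.00     0.55]
Cofactors of I−A, C_ij = (−1)^(i+j)·(minor ij) (rows/columns in the sector order above):
  C_11 = (0.80)(0.55) − (0.00)(0.00) = 0.4400
  C_12 = −[(-0.45)(0.55) − (0.00)(0.00)] = 0.2475
  C_13 = (-0.45)(0.00) − (0.80)(0.00) = 0.0000
  C_21 = −[(-0.25)(0.55) − (-0.10)(0.00)] = 0.1375
  C_22 = (0.60)(0.55) − (-0.10)(0.00) = 0.3300
  C_23 = −[(0.60)(0.00) − (-0.25)(0.00)] = 0.0000
  C_31 = (-0.25)(0.00) − (-0.10)(0.80) = 0.0800
  C_32 = −[(0.60)(0.00) − (-0.10)(-0.45)] = 0.0450
  C_33 = (0.60)(0.80) − (-0.25)(-0.45) = 0.3675
det(I−A) = Σ_j (I−A)_1j·C_1j = (0.60)(0.4400) + (-0.25)(0.2475) + (-0.10)(0.0000) = 0.202125
adj(I−A) = Cᵀ =
  [ 0.4400   0.1375   0.0800]
  [ 0.2475   0.3300   0.0450]
  [ 0.0000   0.0000   0.3675]
(I − A)⁻¹ = adj(I−A) / det(I−A) ≈
  [   2.1769     0.6803     0.3958]
  [   1.2245     1.6327     0.2226]
  [   0.0000     0.0000     1.8182]
x = (I − A)⁻¹ d = adj(I−A)·d / det(I−A), with det(I−A) = 0.202125:
  x_L = (0.4400·450 + 0.1375·425 + 0.0800·525) / 0.202125 = 298.4375 / 0.202125 ≈ 1476.500
  x_D = (0.2475·450 + 0.3300·425 + 0.0450·525) / 0.202125 = 275.25 / 0.202125 ≈ 1361.781
  x_A = (0.0000·450 + 0.0000·425 + 0.3675·525) / 0.202125 = 192.9375 / 0.202125 ≈ 954.545

x_L = 1476.500, x_D = 1361.781, x_A = 954.545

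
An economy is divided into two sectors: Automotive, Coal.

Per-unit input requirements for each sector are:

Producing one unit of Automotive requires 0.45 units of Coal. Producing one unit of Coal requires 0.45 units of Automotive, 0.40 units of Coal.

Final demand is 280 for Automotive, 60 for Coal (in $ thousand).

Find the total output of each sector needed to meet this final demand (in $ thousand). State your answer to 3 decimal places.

x_1 = 490.566, x_2 = 467.925

I − A =
  [   1.00    -0.45]
  [  -0.45     0.60]
det(I−A) = (1.00)(0.60) − (-0.45)(-0.45) = 0.3975
adj(I−A) = [[0.60, 0.45], [0.45, 1.00]]
(I − A)⁻¹ = adj(I−A) / det(I−A) ≈
  [   1.5094     1.1321]
  [   1.1321     2.5157]
x = (I − A)⁻¹ d = adj(I−A)·d / det(I−A), with det(I−A) = 0.3975:
  x_1 = (0.60·280 + 0.45·60) / 0.3975 = 195.00 / 0.3975 ≈ 490.566
  x_2 = (0.45·280 + 1.00·60) / 0.3975 = 186.00 / 0.3975 ≈ 467.925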